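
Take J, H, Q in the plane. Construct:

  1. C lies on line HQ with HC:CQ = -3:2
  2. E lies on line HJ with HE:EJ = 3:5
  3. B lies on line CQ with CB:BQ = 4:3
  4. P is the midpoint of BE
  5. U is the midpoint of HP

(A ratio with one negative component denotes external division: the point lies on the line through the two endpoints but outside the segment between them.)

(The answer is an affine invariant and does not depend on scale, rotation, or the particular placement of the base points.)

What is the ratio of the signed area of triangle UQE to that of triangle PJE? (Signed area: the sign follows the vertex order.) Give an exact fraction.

Choose coordinates J = (0, 0), H = (1, 0), Q = (0, 1).
1. C lies on line HQ with HC:CQ = -3:2 ⇒ C = (-2, 3)
2. E lies on line HJ with HE:EJ = 3:5 ⇒ E = (5/8, 0)
3. B lies on line CQ with CB:BQ = 4:3 ⇒ B = (-6/7, 13/7)
4. P is the midpoint of BE ⇒ P = (-13/112, 13/14)
5. U is the midpoint of HP ⇒ U = (99/224, 13/28)
2·[UQE] = 3/28, 2·[PJE] = 65/112
[UQE]:[PJE] = 3/28:65/112 = 12/65

[UQE]:[PJE] = 12/65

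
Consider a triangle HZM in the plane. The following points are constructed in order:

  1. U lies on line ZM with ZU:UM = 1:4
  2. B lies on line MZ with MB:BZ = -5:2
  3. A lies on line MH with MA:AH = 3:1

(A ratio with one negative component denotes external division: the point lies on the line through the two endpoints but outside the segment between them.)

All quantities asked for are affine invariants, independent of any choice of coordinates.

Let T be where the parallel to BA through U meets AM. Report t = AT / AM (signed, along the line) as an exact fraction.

t = 13/25

Work in coordinates with H = (0, 0), Z = (1, 0), M = (0, 1).
1. U lies on line ZM with ZU:UM = 1:4 ⇒ U = (4/5, 1/5)
2. B lies on line MZ with MB:BZ = -5:2 ⇒ B = (5/3, -2/3)
3. A lies on line MH with MA:AH = 3:1 ⇒ A = (0, 1/4)
through U parallel to BA: direction (-5/3, 11/12); meets AM at T = (0, 16/25)
T = A + t·(M−A) with t = 13/25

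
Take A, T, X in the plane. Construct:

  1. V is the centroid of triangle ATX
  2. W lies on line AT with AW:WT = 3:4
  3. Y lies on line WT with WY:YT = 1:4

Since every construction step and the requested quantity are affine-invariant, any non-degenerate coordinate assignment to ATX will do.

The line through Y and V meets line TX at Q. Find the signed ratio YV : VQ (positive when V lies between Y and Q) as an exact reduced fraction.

YV:VQ = 13/35

Set A = (0, 0), T = (1, 0), X = (0, 1); any affine frame gives the same invariant.
1. V is the centroid of triangle ATX ⇒ V = (1/3, 1/3)
2. W lies on line AT with AW:WT = 3:4 ⇒ W = (3/7, 0)
3. Y lies on line WT with WY:YT = 1:4 ⇒ Y = (19/35, 0)
line YV meets TX at Q = (-3/13, 16/13)
V = Y + t·(Q−Y) with t = 13/48, so YV:VQ = 13/48:35/48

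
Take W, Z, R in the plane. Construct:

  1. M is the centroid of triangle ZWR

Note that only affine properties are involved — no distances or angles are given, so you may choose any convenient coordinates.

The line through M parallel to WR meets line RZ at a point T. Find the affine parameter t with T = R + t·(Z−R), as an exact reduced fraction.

t = 1/3

Work in coordinates with W = (0, 0), Z = (1, 0), R = (0, 1).
1. M is the centroid of triangle ZWR ⇒ M = (1/3, 1/3)
through M parallel to WR: direction (0, 1); meets RZ at T = (1/3, 2/3)
T = R + t·(Z−R) with t = 1/3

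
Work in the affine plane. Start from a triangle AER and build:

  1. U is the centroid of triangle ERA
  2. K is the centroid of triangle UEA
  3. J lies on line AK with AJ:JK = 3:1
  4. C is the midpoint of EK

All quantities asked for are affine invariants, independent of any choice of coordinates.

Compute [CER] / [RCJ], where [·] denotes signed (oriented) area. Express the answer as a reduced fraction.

Work in coordinates with A = (0, 0), E = (1, 0), R = (0, 1).
1. U is the centroid of triangle ERA ⇒ U = (1/3, 1/3)
2. K is the centroid of triangle UEA ⇒ K = (4/9, 1/9)
3. J lies on line AK with AJ:JK = 3:1 ⇒ J = (1/3, 1/12)
4. C is the midpoint of EK ⇒ C = (13/18, 1/18)
2·[CER] = 2/9, 2·[RCJ] = -25/72
[CER]:[RCJ] = 2/9:-25/72 = -16/25

[CER]:[RCJ] = -16/25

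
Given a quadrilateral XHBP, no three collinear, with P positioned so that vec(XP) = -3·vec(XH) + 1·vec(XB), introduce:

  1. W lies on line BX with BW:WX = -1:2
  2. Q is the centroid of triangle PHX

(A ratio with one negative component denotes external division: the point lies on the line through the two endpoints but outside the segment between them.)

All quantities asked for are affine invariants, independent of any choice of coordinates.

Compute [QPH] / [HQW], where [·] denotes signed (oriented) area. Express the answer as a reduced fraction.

Set X = (0, 0), H = (1, 0), B = (0, 1), P = (-3, 1); any affine frame gives the same invariant.
1. W lies on line BX with BW:WX = -1:2 ⇒ W = (0, 2)
2. Q is the centroid of triangle PHX ⇒ Q = (-2/3, 1/3)
2·[QPH] = -1/3, 2·[HQW] = -3
[QPH]:[HQW] = -1/3:-3 = 1/9

[QPH]:[HQW] = 1/9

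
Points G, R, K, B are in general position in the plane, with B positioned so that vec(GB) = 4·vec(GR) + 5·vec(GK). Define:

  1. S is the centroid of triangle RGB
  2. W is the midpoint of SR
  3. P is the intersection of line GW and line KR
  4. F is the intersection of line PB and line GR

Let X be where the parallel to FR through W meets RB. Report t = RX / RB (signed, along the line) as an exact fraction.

Choose coordinates G = (0, 0), R = (1, 0), K = (0, 1), B = (4, 5).
1. S is the centroid of triangle RGB ⇒ S = (5/3, 5/3)
2. W is the midpoint of SR ⇒ W = (4/3, 5/6)
3. P is the intersection of line GW and line KR ⇒ P = (8/13, 5/13)
4. F is the intersection of line PB and line GR ⇒ F = (1/3, 0)
through W parallel to FR: direction (2/3, 0); meets RB at X = (3/2, 5/6)
X = R + t·(B−R) with t = 1/6

t = 1/6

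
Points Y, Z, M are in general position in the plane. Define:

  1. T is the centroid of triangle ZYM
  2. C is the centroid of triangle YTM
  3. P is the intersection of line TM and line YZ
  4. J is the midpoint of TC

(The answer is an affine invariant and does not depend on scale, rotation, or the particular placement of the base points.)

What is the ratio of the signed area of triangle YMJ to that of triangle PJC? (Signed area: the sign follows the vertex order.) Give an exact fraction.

Assign Y = (0, 0), Z = (1, 0), M = (0, 1) — the answer is frame-independent, so this choice is without loss of generality.
1. T is the centroid of triangle ZYM ⇒ T = (1/3, 1/3)
2. C is the centroid of triangle YTM ⇒ C = (1/9, 4/9)
3. P is the intersection of line TM and line YZ ⇒ P = (1/2, 0)
4. J is the midpoint of TC ⇒ J = (2/9, 7/18)
2·[YMJ] = -2/9, 2·[PJC] = 1/36
[YMJ]:[PJC] = -2/9:1/36 = -8

[YMJ]:[PJC] = -8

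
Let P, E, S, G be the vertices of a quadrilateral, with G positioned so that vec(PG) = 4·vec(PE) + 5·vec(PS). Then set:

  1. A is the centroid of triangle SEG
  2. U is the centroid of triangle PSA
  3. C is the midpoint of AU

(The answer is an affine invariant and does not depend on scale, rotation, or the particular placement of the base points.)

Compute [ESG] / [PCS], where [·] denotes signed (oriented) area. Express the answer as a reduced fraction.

Set P = (0, 0), E = (1, 0), S = (0, 1), G = (4, 5); any affine frame gives the same invariant.
1. A is the centroid of triangle SEG ⇒ A = (5/3, 2)
2. U is the centroid of triangle PSA ⇒ U = (5/9, 1)
3. C is the midpoint of AU ⇒ C = (10/9, 3/2)
2·[ESG] = -8, 2·[PCS] = 10/9
[ESG]:[PCS] = -8:10/9 = -36/5

[ESG]:[PCS] = -36/5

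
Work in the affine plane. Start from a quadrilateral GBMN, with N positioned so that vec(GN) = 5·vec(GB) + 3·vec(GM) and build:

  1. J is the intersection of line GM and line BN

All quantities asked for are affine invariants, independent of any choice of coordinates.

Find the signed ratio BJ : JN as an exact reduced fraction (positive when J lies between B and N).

BJ:JN = -1/5

Choose coordinates G = (0, 0), B = (1, 0), M = (0, 1), N = (5, 3).
1. J is the intersection of line GM and line BN ⇒ J = (0, -3/4)
J = B + t·(N−B) with t = -1/4, so BJ:JN = t:(1−t) = -1/4:5/4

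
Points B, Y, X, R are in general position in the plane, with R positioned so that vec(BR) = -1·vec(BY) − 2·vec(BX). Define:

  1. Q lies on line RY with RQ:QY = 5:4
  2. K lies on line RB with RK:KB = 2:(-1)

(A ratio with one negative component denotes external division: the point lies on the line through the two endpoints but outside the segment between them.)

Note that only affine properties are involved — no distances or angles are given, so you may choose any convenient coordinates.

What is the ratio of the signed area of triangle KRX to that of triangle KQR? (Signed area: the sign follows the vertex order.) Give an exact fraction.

[KRX]:[KQR] = 9/10

Assign B = (0, 0), Y = (1, 0), X = (0, 1), R = (-1, -2) — the answer is frame-independent, so this choice is without loss of generality.
1. Q lies on line RY with RQ:QY = 5:4 ⇒ Q = (1/9, -8/9)
2. K lies on line RB with RK:KB = 2:(-1) ⇒ K = (1, 2)
2·[KRX] = -2, 2·[KQR] = -20/9
[KRX]:[KQR] = -2:-20/9 = 9/10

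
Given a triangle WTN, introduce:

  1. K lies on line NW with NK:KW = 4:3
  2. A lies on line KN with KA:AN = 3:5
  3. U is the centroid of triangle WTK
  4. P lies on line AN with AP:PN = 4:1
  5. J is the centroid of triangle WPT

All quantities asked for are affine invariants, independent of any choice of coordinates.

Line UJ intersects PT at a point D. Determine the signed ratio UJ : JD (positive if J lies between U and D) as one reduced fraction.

Set W = (0, 0), T = (1, 0), N = (0, 1); any affine frame gives the same invariant.
1. K lies on line NW with NK:KW = 4:3 ⇒ K = (0, 3/7)
2. A lies on line KN with KA:AN = 3:5 ⇒ A = (0, 9/14)
3. U is the centroid of triangle WTK ⇒ U = (1/3, 1/7)
4. P lies on line AN with AP:PN = 4:1 ⇒ P = (0, 13/14)
5. J is the centroid of triangle WPT ⇒ J = (1/3, 13/42)
line UJ meets PT at D = (1/3, 13/21)
J = U + t·(D−U) with t = 7/20, so UJ:JD = 7/20:13/20

UJ:JD = 7/13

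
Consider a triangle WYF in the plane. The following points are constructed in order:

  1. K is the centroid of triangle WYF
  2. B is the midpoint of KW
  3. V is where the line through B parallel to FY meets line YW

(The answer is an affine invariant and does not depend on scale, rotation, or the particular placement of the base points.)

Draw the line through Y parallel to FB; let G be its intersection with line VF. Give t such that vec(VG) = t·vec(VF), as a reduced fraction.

Set W = (0, 0), Y = (1, 0), F = (0, 1); any affine frame gives the same invariant.
1. K is the centroid of triangle WYF ⇒ K = (1/3, 1/3)
2. B is the midpoint of KW ⇒ B = (1/6, 1/6)
3. V is where the line through B parallel to FY meets line YW ⇒ V = (1/3, 0)
through Y parallel to FB: direction (1/6, -5/6); meets VF at G = (2, -5)
G = V + t·(F−V) with t = -5

t = -5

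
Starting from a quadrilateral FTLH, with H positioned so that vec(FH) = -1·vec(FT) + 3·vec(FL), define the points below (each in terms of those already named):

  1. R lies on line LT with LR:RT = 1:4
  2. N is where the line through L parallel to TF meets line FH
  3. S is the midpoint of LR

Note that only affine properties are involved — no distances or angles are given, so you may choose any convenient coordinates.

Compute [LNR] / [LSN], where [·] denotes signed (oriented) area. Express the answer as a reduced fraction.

[LNR]:[LSN] = -2

Set F = (0, 0), T = (1, 0), L = (0, 1), H = (-1, 3); any affine frame gives the same invariant.
1. R lies on line LT with LR:RT = 1:4 ⇒ R = (1/5, 4/5)
2. N is where the line through L parallel to TF meets line FH ⇒ N = (-1/3, 1)
3. S is the midpoint of LR ⇒ S = (1/10, 9/10)
2·[LNR] = 1/15, 2·[LSN] = -1/30
[LNR]:[LSN] = 1/15:-1/30 = -2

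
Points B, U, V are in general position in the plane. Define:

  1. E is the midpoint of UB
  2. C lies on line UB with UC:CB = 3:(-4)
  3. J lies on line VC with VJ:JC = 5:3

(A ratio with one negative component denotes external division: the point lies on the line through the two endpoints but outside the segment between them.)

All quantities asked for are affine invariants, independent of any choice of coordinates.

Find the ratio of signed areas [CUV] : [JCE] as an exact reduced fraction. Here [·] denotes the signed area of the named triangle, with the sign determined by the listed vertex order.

[CUV]:[JCE] = 16/7

Assign B = (0, 0), U = (1, 0), V = (0, 1) — the answer is frame-independent, so this choice is without loss of generality.
1. E is the midpoint of UB ⇒ E = (1/2, 0)
2. C lies on line UB with UC:CB = 3:(-4) ⇒ C = (4, 0)
3. J lies on line VC with VJ:JC = 5:3 ⇒ J = (5/2, 3/8)
2·[CUV] = -3, 2·[JCE] = -21/16
[CUV]:[JCE] = -3:-21/16 = 16/7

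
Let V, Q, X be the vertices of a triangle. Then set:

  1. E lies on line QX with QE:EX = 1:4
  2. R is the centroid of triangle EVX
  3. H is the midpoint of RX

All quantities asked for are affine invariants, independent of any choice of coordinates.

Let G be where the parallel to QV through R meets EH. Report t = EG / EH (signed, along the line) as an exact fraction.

t = 2/5

Assign V = (0, 0), Q = (1, 0), X = (0, 1) — the answer is frame-independent, so this choice is without loss of generality.
1. E lies on line QX with QE:EX = 1:4 ⇒ E = (4/5, 1/5)
2. R is the centroid of triangle EVX ⇒ R = (4/15, 2/5)
3. H is the midpoint of RX ⇒ H = (2/15, 7/10)
through R parallel to QV: direction (-1, 0); meets EH at G = (8/15, 2/5)
G = E + t·(H−E) with t = 2/5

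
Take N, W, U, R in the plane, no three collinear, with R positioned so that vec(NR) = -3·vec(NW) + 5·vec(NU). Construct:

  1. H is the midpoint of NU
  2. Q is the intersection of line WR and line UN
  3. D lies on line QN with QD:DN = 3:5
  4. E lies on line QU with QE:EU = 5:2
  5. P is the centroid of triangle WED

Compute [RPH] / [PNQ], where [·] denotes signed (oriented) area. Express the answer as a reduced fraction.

Set N = (0, 0), W = (1, 0), U = (0, 1), R = (-3, 5); any affine frame gives the same invariant.
1. H is the midpoint of NU ⇒ H = (0, 1/2)
2. Q is the intersection of line WR and line UN ⇒ Q = (0, 5/4)
3. D lies on line QN with QD:DN = 3:5 ⇒ D = (0, 25/32)
4. E lies on line QU with QE:EU = 5:2 ⇒ E = (0, 15/14)
5. P is the centroid of triangle WED ⇒ P = (1/3, 415/672)
2·[RPH] = -415/224, 2·[PNQ] = -5/12
[RPH]:[PNQ] = -415/224:-5/12 = 249/56

[RPH]:[PNQ] = 249/56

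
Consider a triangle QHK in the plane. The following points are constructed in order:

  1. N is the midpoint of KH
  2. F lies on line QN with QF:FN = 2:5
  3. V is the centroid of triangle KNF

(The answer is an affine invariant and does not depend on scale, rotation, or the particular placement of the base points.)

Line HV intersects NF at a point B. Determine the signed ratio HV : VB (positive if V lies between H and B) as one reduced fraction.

HV:VB = -4

Choose coordinates Q = (0, 0), H = (1, 0), K = (0, 1).
1. N is the midpoint of KH ⇒ N = (1/2, 1/2)
2. F lies on line QN with QF:FN = 2:5 ⇒ F = (1/7, 1/7)
3. V is the centroid of triangle KNF ⇒ V = (3/14, 23/42)
line HV meets NF at B = (23/56, 23/56)
V = H + t·(B−H) with t = 4/3, so HV:VB = 4/3:-1/3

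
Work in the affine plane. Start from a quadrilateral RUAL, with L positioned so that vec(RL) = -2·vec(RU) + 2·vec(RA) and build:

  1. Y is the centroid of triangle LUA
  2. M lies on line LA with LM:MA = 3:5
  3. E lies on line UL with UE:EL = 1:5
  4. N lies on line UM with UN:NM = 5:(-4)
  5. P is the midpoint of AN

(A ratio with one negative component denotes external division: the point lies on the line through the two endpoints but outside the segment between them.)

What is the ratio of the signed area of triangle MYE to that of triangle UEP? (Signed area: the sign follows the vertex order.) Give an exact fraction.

Set R = (0, 0), U = (1, 0), A = (0, 1), L = (-2, 2); any affine frame gives the same invariant.
1. Y is the centroid of triangle LUA ⇒ Y = (-1/3, 1)
2. M lies on line LA with LM:MA = 3:5 ⇒ M = (-5/4, 13/8)
3. E lies on line UL with UE:EL = 1:5 ⇒ E = (1/2, 1/3)
4. N lies on line UM with UN:NM = 5:(-4) ⇒ N = (-41/4, 65/8)
5. P is the midpoint of AN ⇒ P = (-41/8, 73/16)
2·[MYE] = -13/144, 2·[UEP] = -23/96
[MYE]:[UEP] = -13/144:-23/96 = 26/69

[MYE]:[UEP] = 26/69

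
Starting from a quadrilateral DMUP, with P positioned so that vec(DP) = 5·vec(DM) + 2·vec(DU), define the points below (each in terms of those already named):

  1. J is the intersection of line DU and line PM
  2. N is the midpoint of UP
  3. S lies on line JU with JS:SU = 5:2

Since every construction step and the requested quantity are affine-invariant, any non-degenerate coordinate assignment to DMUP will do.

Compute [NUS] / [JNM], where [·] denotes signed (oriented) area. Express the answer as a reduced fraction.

[NUS]:[JNM] = -10/7

Assign D = (0, 0), M = (1, 0), U = (0, 1), P = (5, 2) — the answer is frame-independent, so this choice is without loss of generality.
1. J is the intersection of line DU and line PM ⇒ J = (0, -1/2)
2. N is the midpoint of UP ⇒ N = (5/2, 3/2)
3. S lies on line JU with JS:SU = 5:2 ⇒ S = (0, 4/7)
2·[NUS] = 15/14, 2·[JNM] = -3/4
[NUS]:[JNM] = 15/14:-3/4 = -10/7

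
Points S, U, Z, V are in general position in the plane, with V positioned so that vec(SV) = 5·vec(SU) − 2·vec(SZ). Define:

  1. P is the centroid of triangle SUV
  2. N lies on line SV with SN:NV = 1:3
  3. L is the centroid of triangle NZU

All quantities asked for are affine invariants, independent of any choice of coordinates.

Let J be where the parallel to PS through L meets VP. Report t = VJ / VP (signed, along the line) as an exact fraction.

t = 9/4

Assign S = (0, 0), U = (1, 0), Z = (0, 1), V = (5, -2) — the answer is frame-independent, so this choice is without loss of generality.
1. P is the centroid of triangle SUV ⇒ P = (2, -2/3)
2. N lies on line SV with SN:NV = 1:3 ⇒ N = (5/4, -1/2)
3. L is the centroid of triangle NZU ⇒ L = (3/4, 1/6)
through L parallel to PS: direction (-2, 2/3); meets VP at J = (-7/4, 1)
J = V + t·(P−V) with t = 9/4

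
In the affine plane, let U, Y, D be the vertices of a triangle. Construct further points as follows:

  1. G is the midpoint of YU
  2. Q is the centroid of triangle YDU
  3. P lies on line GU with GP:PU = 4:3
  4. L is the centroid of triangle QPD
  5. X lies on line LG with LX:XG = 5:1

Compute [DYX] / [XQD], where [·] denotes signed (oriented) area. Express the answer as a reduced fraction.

[DYX]:[XQD] = -181/4

Work in coordinates with U = (0, 0), Y = (1, 0), D = (0, 1).
1. G is the midpoint of YU ⇒ G = (1/2, 0)
2. Q is the centroid of triangle YDU ⇒ Q = (1/3, 1/3)
3. P lies on line GU with GP:PU = 4:3 ⇒ P = (3/14, 0)
4. L is the centroid of triangle QPD ⇒ L = (23/126, 4/9)
5. X lies on line LG with LX:XG = 5:1 ⇒ X = (169/378, 2/27)
2·[DYX] = -181/378, 2·[XQD] = 2/189
[DYX]:[XQD] = -181/378:2/189 = -181/4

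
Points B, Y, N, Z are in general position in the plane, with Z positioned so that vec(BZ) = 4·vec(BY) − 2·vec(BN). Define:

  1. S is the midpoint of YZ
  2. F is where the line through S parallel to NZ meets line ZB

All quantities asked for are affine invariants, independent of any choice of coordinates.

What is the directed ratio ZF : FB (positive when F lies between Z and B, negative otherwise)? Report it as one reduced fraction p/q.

Set B = (0, 0), Y = (1, 0), N = (0, 1), Z = (4, -2); any affine frame gives the same invariant.
1. S is the midpoint of YZ ⇒ S = (5/2, -1)
2. F is where the line through S parallel to NZ meets line ZB ⇒ F = (7/2, -7/4)
F = Z + t·(B−Z) with t = 1/8, so ZF:FB = t:(1−t) = 1/8:7/8

ZF:FB = 1/7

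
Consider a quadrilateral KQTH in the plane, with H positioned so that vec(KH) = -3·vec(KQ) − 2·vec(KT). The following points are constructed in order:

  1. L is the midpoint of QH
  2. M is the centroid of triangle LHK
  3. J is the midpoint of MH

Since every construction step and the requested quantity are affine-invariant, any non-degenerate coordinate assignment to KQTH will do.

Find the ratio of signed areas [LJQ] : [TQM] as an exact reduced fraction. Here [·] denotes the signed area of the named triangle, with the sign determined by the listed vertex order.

Choose coordinates K = (0, 0), Q = (1, 0), T = (0, 1), H = (-3, -2).
1. L is the midpoint of QH ⇒ L = (-1, -1)
2. M is the centroid of triangle LHK ⇒ M = (-4/3, -1)
3. J is the midpoint of MH ⇒ J = (-13/6, -3/2)
2·[LJQ] = -1/6, 2·[TQM] = -10/3
[LJQ]:[TQM] = -1/6:-10/3 = 1/20

[LJQ]:[TQM] = 1/20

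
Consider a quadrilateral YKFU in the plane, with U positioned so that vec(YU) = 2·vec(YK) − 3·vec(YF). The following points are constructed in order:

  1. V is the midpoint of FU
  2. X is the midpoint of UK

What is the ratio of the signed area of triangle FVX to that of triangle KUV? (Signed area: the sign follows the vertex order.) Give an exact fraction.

[FVX]:[KUV] = -1/2

Assign Y = (0, 0), K = (1, 0), F = (0, 1), U = (2, -3) — the answer is frame-independent, so this choice is without loss of generality.
1. V is the midpoint of FU ⇒ V = (1, -1)
2. X is the midpoint of UK ⇒ X = (3/2, -3/2)
2·[FVX] = 1/2, 2·[KUV] = -1
[FVX]:[KUV] = 1/2:-1 = -1/2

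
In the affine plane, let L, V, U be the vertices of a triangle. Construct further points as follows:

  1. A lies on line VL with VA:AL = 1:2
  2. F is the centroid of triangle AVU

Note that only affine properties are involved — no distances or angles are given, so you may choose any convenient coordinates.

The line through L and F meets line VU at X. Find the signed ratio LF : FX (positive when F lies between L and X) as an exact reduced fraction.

Set L = (0, 0), V = (1, 0), U = (0, 1); any affine frame gives the same invariant.
1. A lies on line VL with VA:AL = 1:2 ⇒ A = (2/3, 0)
2. F is the centroid of triangle AVU ⇒ F = (5/9, 1/3)
line LF meets VU at X = (5/8, 3/8)
F = L + t·(X−L) with t = 8/9, so LF:FX = 8/9:1/9

LF:FX = 8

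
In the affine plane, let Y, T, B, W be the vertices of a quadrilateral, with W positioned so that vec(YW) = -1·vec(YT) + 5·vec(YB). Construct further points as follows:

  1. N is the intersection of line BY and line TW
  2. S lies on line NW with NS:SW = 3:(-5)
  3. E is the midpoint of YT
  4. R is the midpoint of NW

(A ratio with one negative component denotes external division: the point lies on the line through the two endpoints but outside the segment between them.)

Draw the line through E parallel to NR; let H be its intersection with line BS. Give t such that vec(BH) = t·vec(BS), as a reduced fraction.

Work in coordinates with Y = (0, 0), T = (1, 0), B = (0, 1), W = (-1, 5).
1. N is the intersection of line BY and line TW ⇒ N = (0, 5/2)
2. S lies on line NW with NS:SW = 3:(-5) ⇒ S = (3/2, -5/4)
3. E is the midpoint of YT ⇒ E = (1/2, 0)
4. R is the midpoint of NW ⇒ R = (-1/2, 15/4)
through E parallel to NR: direction (-1/2, 5/4); meets BS at H = (1/4, 5/8)
H = B + t·(S−B) with t = 1/6

t = 1/6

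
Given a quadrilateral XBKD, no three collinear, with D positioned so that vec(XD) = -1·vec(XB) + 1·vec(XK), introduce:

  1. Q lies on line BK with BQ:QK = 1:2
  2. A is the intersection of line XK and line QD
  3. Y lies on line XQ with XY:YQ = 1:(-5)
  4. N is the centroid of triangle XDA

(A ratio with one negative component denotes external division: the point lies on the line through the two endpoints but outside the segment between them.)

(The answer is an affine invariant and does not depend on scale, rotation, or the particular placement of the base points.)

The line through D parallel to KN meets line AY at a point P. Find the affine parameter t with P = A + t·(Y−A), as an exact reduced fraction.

Set X = (0, 0), B = (1, 0), K = (0, 1), D = (-1, 1); any affine frame gives the same invariant.
1. Q lies on line BK with BQ:QK = 1:2 ⇒ Q = (2/3, 1/3)
2. A is the intersection of line XK and line QD ⇒ A = (0, 3/5)
3. Y lies on line XQ with XY:YQ = 1:(-5) ⇒ Y = (-1/6, -1/12)
4. N is the centroid of triangle XDA ⇒ N = (-1/3, 8/15)
through D parallel to KN: direction (-1/3, -7/15); meets AY at P = (2/3, 10/3)
P = A + t·(Y−A) with t = -4

t = -4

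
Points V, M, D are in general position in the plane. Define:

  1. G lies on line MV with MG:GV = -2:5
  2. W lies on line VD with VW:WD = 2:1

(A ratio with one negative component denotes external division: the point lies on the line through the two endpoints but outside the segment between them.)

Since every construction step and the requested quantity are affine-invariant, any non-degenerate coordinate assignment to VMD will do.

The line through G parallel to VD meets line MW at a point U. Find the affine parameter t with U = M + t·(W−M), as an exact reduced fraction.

Set V = (0, 0), M = (1, 0), D = (0, 1); any affine frame gives the same invariant.
1. G lies on line MV with MG:GV = -2:5 ⇒ G = (5/3, 0)
2. W lies on line VD with VW:WD = 2:1 ⇒ W = (0, 2/3)
through G parallel to VD: direction (0, 1); meets MW at U = (5/3, -4/9)
U = M + t·(W−M) with t = -2/3

t = -2/3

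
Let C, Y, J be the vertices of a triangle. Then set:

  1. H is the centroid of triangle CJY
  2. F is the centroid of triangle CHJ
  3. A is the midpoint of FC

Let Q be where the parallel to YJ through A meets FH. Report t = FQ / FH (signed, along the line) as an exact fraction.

t = -5/2

Set C = (0, 0), Y = (1, 0), J = (0, 1); any affine frame gives the same invariant.
1. H is the centroid of triangle CJY ⇒ H = (1/3, 1/3)
2. F is the centroid of triangle CHJ ⇒ F = (1/9, 4/9)
3. A is the midpoint of FC ⇒ A = (1/18, 2/9)
through A parallel to YJ: direction (-1, 1); meets FH at Q = (-4/9, 13/18)
Q = F + t·(H−F) with t = -5/2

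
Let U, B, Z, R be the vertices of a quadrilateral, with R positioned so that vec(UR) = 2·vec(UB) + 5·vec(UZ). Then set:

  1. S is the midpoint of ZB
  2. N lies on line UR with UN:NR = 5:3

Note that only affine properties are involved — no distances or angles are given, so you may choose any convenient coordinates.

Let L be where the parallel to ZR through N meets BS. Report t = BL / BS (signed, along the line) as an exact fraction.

Work in coordinates with U = (0, 0), B = (1, 0), Z = (0, 1), R = (2, 5).
1. S is the midpoint of ZB ⇒ S = (1/2, 1/2)
2. N lies on line UR with UN:NR = 5:3 ⇒ N = (5/4, 25/8)
through N parallel to ZR: direction (2, 4); meets BS at L = (1/8, 7/8)
L = B + t·(S−B) with t = 7/4

t = 7/4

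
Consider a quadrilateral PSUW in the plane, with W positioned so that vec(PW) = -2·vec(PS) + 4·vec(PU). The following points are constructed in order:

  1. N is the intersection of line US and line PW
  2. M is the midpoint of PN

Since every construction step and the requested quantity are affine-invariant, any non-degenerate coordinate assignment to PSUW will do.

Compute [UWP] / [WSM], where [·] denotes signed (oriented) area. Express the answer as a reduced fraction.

[UWP]:[WSM] = -2/3

Set P = (0, 0), S = (1, 0), U = (0, 1), W = (-2, 4); any affine frame gives the same invariant.
1. N is the intersection of line US and line PW ⇒ N = (-1, 2)
2. M is the midpoint of PN ⇒ M = (-1/2, 1)
2·[UWP] = 2, 2·[WSM] = -3
[UWP]:[WSM] = 2:-3 = -2/3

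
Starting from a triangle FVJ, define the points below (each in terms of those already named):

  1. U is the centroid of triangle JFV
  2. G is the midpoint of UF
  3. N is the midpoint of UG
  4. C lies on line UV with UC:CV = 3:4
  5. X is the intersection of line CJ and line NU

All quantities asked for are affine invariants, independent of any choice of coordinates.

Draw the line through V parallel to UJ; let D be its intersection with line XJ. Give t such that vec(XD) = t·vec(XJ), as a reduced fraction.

t = -7/3

Work in coordinates with F = (0, 0), V = (1, 0), J = (0, 1).
1. U is the centroid of triangle JFV ⇒ U = (1/3, 1/3)
2. G is the midpoint of UF ⇒ G = (1/6, 1/6)
3. N is the midpoint of UG ⇒ N = (1/4, 1/4)
4. C lies on line UV with UC:CV = 3:4 ⇒ C = (13/21, 4/21)
5. X is the intersection of line CJ and line NU ⇒ X = (13/30, 13/30)
through V parallel to UJ: direction (-1/3, 2/3); meets XJ at D = (13/9, -8/9)
D = X + t·(J−X) with t = -7/3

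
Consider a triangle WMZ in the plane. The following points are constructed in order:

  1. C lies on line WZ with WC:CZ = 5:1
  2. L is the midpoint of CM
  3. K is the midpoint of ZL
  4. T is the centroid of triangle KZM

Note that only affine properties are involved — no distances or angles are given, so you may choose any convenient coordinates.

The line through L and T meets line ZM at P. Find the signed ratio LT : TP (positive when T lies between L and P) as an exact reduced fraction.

LT:TP = 5

Work in coordinates with W = (0, 0), M = (1, 0), Z = (0, 1).
1. C lies on line WZ with WC:CZ = 5:1 ⇒ C = (0, 5/6)
2. L is the midpoint of CM ⇒ L = (1/2, 5/12)
3. K is the midpoint of ZL ⇒ K = (1/4, 17/24)
4. T is the centroid of triangle KZM ⇒ T = (5/12, 41/72)
line LT meets ZM at P = (2/5, 3/5)
T = L + t·(P−L) with t = 5/6, so LT:TP = 5/6:1/6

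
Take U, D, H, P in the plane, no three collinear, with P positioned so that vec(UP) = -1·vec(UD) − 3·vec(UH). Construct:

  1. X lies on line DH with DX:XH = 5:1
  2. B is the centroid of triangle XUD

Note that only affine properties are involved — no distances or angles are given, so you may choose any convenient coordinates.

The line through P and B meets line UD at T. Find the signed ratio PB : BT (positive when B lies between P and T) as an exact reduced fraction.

PB:BT = -59/5

Choose coordinates U = (0, 0), D = (1, 0), H = (0, 1), P = (-1, -3).
1. X lies on line DH with DX:XH = 5:1 ⇒ X = (1/6, 5/6)
2. B is the centroid of triangle XUD ⇒ B = (7/18, 5/18)
line PB meets UD at T = (16/59, 0)
B = P + t·(T−P) with t = 59/54, so PB:BT = 59/54:-5/54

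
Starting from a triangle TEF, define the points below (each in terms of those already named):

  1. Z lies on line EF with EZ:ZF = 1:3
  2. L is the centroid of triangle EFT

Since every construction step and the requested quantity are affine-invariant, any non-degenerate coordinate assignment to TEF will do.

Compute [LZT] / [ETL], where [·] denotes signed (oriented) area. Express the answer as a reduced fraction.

[LZT]:[ETL] = 1/2

Work in coordinates with T = (0, 0), E = (1, 0), F = (0, 1).
1. Z lies on line EF with EZ:ZF = 1:3 ⇒ Z = (3/4, 1/4)
2. L is the centroid of triangle EFT ⇒ L = (1/3, 1/3)
2·[LZT] = -1/6, 2·[ETL] = -1/3
[LZT]:[ETL] = -1/6:-1/3 = 1/2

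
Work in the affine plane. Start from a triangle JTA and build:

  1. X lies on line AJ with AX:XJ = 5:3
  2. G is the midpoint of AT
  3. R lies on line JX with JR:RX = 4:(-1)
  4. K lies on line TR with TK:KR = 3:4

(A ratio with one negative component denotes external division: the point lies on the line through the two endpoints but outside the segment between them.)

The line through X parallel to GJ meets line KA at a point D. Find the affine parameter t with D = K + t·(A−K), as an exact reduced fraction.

Set J = (0, 0), T = (1, 0), A = (0, 1); any affine frame gives the same invariant.
1. X lies on line AJ with AX:XJ = 5:3 ⇒ X = (0, 3/8)
2. G is the midpoint of AT ⇒ G = (1/2, 1/2)
3. R lies on line JX with JR:RX = 4:(-1) ⇒ R = (0, 1/2)
4. K lies on line TR with TK:KR = 3:4 ⇒ K = (4/7, 3/14)
through X parallel to GJ: direction (-1/2, -1/2); meets KA at D = (5/19, 97/152)
D = K + t·(A−K) with t = 41/76

t = 41/76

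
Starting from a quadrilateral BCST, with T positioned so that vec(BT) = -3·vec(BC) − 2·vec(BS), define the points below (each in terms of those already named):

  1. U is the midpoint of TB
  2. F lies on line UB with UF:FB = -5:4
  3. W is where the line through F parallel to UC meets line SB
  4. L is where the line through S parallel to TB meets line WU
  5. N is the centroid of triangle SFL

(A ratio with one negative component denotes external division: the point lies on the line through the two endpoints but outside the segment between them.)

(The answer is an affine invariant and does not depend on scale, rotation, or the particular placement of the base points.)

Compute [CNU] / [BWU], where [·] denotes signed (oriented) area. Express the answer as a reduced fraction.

[CNU]:[BWU] = 155/96

Set B = (0, 0), C = (1, 0), S = (0, 1), T = (-3, -2); any affine frame gives the same invariant.
1. U is the midpoint of TB ⇒ U = (-3/2, -1)
2. F lies on line UB with UF:FB = -5:4 ⇒ F = (6, 4)
3. W is where the line through F parallel to UC meets line SB ⇒ W = (0, 8/5)
4. L is where the line through S parallel to TB meets line WU ⇒ L = (-9/16, 5/8)
5. N is the centroid of triangle SFL ⇒ N = (29/16, 15/8)
2·[CNU] = 31/8, 2·[BWU] = 12/5
[CNU]:[BWU] = 31/8:12/5 = 155/96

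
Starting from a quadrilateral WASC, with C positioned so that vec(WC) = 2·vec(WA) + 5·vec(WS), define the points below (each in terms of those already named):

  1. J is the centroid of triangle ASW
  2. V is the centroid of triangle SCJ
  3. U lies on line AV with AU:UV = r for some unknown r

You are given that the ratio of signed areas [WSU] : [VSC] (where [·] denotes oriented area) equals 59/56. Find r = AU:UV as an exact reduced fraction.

Set W = (0, 0), A = (1, 0), S = (0, 1), C = (2, 5); any affine frame gives the same invariant.
1. J is the centroid of triangle ASW ⇒ J = (1/3, 1/3)
2. V is the centroid of triangle SCJ ⇒ V = (7/9, 19/9)
3. With AU:UV = r, write λ = r/(r+1) so U = A + λ·(V−A); U is affine-linear in λ
Every point depending on U is an affine combination of U and λ-independent points, so each such coordinate is linear in λ; the λ² term in each signed area is a multiple of (V−A)×(V−A) = 0, so 2·[WSU] and 2·[VSC] are each linear in λ. Evaluating at λ=0 and λ=1:
  2·[WSU] = 2/9·λ − 1,   2·[VSC] = -8/9
So [WSU]:[VSC] = (2/9·λ − 1) / (-8/9). Setting this equal to 59/56:
  2/9·λ − 1 = 59/56·(-8/9)  ⇒  λ = 2/7
Then r = λ/(1−λ) = (2/7)/(5/7) = 2/5. Check: with r = 2/5, U = (59/63, 38/63) and [WSU]:[VSC] = 59/56 as required.

r = 2/5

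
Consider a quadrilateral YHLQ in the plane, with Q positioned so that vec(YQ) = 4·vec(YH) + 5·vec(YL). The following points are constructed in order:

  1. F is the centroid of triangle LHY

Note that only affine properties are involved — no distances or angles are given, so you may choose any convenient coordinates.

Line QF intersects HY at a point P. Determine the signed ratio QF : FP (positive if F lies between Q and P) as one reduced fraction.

QF:FP = 14

Set Y = (0, 0), H = (1, 0), L = (0, 1), Q = (4, 5); any affine frame gives the same invariant.
1. F is the centroid of triangle LHY ⇒ F = (1/3, 1/3)
line QF meets HY at P = (1/14, 0)
F = Q + t·(P−Q) with t = 14/15, so QF:FP = 14/15:1/15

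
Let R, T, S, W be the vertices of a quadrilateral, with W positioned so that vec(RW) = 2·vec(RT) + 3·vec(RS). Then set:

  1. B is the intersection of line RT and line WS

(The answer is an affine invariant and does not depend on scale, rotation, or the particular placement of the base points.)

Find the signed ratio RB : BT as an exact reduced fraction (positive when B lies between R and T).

Choose coordinates R = (0, 0), T = (1, 0), S = (0, 1), W = (2, 3).
1. B is the intersection of line RT and line WS ⇒ B = (-1, 0)
B = R + t·(T−R) with t = -1, so RB:BT = t:(1−t) = -1:2

RB:BT = -1/2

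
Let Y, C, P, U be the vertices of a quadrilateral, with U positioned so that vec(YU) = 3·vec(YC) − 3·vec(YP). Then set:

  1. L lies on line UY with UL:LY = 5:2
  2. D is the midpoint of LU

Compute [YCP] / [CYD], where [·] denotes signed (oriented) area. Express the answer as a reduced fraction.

Set Y = (0, 0), C = (1, 0), P = (0, 1), U = (3, -3); any affine frame gives the same invariant.
1. L lies on line UY with UL:LY = 5:2 ⇒ L = (6/7, -6/7)
2. D is the midpoint of LU ⇒ D = (27/14, -27/14)
2·[YCP] = 1, 2·[CYD] = 27/14
[YCP]:[CYD] = 1:27/14 = 14/27

[YCP]:[CYD] = 14/27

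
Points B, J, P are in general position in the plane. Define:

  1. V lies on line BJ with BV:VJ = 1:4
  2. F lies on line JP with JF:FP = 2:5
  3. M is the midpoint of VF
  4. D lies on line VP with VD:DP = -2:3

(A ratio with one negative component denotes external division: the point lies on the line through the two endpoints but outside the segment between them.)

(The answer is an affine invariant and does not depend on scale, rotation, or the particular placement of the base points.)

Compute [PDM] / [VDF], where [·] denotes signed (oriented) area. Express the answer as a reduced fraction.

Work in coordinates with B = (0, 0), J = (1, 0), P = (0, 1).
1. V lies on line BJ with BV:VJ = 1:4 ⇒ V = (1/5, 0)
2. F lies on line JP with JF:FP = 2:5 ⇒ F = (5/7, 2/7)
3. M is the midpoint of VF ⇒ M = (16/35, 1/7)
4. D lies on line VP with VD:DP = -2:3 ⇒ D = (3/5, -2)
2·[PDM] = 6/7, 2·[VDF] = 8/7
[PDM]:[VDF] = 6/7:8/7 = 3/4

[PDM]:[VDF] = 3/4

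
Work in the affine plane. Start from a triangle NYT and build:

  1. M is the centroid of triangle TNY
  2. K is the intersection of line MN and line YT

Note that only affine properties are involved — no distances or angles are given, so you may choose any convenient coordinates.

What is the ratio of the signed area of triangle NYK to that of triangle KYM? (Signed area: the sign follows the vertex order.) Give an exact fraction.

[NYK]:[KYM] = -3

Choose coordinates N = (0, 0), Y = (1, 0), T = (0, 1).
1. M is the centroid of triangle TNY ⇒ M = (1/3, 1/3)
2. K is the intersection of line MN and line YT ⇒ K = (1/2, 1/2)
2·[NYK] = 1/2, 2·[KYM] = -1/6
[NYK]:[KYM] = 1/2:-1/6 = -3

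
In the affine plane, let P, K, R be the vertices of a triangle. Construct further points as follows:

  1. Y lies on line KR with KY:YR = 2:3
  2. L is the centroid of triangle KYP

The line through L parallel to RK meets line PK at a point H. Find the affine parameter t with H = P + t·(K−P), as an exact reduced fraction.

Work in coordinates with P = (0, 0), K = (1, 0), R = (0, 1).
1. Y lies on line KR with KY:YR = 2:3 ⇒ Y = (3/5, 2/5)
2. L is the centroid of triangle KYP ⇒ L = (8/15, 2/15)
through L parallel to RK: direction (1, -1); meets PK at H = (2/3, 0)
H = P + t·(K−P) with t = 2/3

t = 2/3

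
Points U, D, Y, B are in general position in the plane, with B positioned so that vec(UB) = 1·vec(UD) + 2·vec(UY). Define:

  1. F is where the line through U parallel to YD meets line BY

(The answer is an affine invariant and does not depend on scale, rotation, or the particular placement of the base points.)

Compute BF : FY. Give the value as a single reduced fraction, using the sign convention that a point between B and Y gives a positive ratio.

Set U = (0, 0), D = (1, 0), Y = (0, 1), B = (1, 2); any affine frame gives the same invariant.
1. F is where the line through U parallel to YD meets line BY ⇒ F = (-1/2, 1/2)
F = B + t·(Y−B) with t = 3/2, so BF:FY = t:(1−t) = 3/2:-1/2

BF:FY = -3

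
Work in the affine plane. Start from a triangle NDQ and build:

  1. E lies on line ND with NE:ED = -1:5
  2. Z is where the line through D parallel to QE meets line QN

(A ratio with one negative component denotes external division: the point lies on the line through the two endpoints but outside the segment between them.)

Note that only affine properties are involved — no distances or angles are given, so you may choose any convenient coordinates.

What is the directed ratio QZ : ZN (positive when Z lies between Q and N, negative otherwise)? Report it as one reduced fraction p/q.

Choose coordinates N = (0, 0), D = (1, 0), Q = (0, 1).
1. E lies on line ND with NE:ED = -1:5 ⇒ E = (-1/4, 0)
2. Z is where the line through D parallel to QE meets line QN ⇒ Z = (0, -4)
Z = Q + t·(N−Q) with t = 5, so QZ:ZN = t:(1−t) = 5:-4

QZ:ZN = -5/4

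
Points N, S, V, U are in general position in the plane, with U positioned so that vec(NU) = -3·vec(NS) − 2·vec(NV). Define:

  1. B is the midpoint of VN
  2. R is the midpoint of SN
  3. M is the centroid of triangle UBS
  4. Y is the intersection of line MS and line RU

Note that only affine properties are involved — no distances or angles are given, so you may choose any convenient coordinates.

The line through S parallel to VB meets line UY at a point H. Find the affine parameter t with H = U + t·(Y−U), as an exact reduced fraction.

t = 19/14

Choose coordinates N = (0, 0), S = (1, 0), V = (0, 1), U = (-3, -2).
1. B is the midpoint of VN ⇒ B = (0, 1/2)
2. R is the midpoint of SN ⇒ R = (1/2, 0)
3. M is the centroid of triangle UBS ⇒ M = (-2/3, -1/2)
4. Y is the intersection of line MS and line RU ⇒ Y = (-1/19, -6/19)
through S parallel to VB: direction (0, -1/2); meets UY at H = (1, 2/7)
H = U + t·(Y−U) with t = 19/14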